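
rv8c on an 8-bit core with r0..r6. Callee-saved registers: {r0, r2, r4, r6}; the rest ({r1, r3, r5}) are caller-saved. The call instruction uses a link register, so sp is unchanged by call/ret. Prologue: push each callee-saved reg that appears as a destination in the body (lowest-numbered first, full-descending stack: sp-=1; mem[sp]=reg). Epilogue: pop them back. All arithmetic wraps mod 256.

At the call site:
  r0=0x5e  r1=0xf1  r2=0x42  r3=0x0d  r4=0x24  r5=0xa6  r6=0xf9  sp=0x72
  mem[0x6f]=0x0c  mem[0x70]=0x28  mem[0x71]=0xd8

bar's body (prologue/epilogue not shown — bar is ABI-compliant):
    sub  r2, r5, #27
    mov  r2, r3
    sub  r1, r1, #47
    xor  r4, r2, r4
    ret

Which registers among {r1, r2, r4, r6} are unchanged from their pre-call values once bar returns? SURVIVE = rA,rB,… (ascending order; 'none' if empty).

prologue: push r2 -> mem[0x71]=0x42, sp=0x71
prologue: push r4 -> mem[0x70]=0x24, sp=0x70
body[0] sub  r2, r5, #27 -> r2=0x8b
body[1] mov  r2, r3 -> r2=0x0d
body[2] sub  r1, r1, #47 -> r1=0xc2
body[3] xor  r4, r2, r4 -> r4=0x29
epilogue: pop r4=0x24, sp=0x71
epilogue: pop r2=0x42, sp=0x72
r1: caller-saved, written=True
r2: callee-saved, written=True
r4: callee-saved, written=True
r6: callee-saved, written=False

SURVIVE = r2,r4,r6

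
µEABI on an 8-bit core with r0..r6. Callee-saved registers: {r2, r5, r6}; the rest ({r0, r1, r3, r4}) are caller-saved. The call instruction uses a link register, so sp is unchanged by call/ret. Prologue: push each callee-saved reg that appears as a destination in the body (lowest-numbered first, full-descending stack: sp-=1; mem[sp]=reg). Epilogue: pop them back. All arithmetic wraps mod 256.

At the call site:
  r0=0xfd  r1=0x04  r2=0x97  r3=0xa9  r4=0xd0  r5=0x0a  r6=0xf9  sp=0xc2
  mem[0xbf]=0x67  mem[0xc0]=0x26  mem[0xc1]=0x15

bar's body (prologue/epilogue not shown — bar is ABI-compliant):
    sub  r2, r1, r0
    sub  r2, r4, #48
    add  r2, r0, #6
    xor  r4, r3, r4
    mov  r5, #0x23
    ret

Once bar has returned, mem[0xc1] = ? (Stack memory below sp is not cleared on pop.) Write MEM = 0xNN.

prologue: push r2 -> mem[0xc1]=0x97, sp=0xc1
prologue: push r5 -> mem[0xc0]=0x0a, sp=0xc0
body[0] sub  r2, r1, r0 -> r2=0x07
body[1] sub  r2, r4, #48 -> r2=0xa0
body[2] add  r2, r0, #6 -> r2=0x03
body[3] xor  r4, r3, r4 -> r4=0x79
body[4] mov  r5, #0x23 -> r5=0x23
epilogue: pop r5=0x0a, sp=0xc1
epilogue: pop r2=0x97, sp=0xc2
prologue pushed ['r2', 'r5'] at ['0xc1', '0xc0']

MEM = 0x97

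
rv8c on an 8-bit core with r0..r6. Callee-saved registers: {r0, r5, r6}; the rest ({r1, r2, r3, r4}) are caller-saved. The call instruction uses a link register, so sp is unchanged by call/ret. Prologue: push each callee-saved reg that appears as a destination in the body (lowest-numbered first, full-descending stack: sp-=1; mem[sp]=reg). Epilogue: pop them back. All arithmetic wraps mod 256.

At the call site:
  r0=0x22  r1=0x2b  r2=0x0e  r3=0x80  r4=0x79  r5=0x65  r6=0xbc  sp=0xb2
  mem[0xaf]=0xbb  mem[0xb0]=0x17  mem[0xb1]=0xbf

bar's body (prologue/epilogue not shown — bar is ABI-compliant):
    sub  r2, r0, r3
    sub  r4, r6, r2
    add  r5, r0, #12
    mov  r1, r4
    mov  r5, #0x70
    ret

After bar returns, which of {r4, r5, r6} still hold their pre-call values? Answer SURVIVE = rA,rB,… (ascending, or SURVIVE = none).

SURVIVE = r5,r6

prologue: push r5 -> mem[0xb1]=0x65, sp=0xb1
body[0] sub  r2, r0, r3 -> r2=0xa2
body[1] sub  r4, r6, r2 -> r4=0x1a
body[2] add  r5, r0, #12 -> r5=0x2e
body[3] mov  r1, r4 -> r1=0x1a
body[4] mov  r5, #0x70 -> r5=0x70
epilogue: pop r5=0x65, sp=0xb2
r4: caller-saved, written=True
r5: callee-saved, written=True
r6: callee-saved, written=False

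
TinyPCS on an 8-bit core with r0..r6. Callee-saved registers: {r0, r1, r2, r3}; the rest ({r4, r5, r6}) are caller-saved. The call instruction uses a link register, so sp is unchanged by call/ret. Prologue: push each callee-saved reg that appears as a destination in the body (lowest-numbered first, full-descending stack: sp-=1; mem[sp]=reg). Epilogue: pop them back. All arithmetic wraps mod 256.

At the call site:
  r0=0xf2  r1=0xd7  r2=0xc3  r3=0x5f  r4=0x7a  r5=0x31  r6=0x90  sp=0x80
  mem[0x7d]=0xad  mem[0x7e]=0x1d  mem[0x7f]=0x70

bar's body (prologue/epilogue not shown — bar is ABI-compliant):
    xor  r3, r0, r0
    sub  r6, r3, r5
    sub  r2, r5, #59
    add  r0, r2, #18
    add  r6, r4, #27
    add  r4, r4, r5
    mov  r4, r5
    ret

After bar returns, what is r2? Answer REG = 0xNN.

REG = 0xc3

prologue: push r0 → mem[0x7f]=0xf2, sp=0x7f
prologue: push r2 → mem[0x7e]=0xc3, sp=0x7e
prologue: push r3 → mem[0x7d]=0x5f, sp=0x7d
body[0] xor  r3, r0, r0 → r3=0x00
body[1] sub  r6, r3, r5 → r6=0xcf
body[2] sub  r2, r5, #59 → r2=0xf6
body[3] add  r0, r2, #18 → r0=0x08
body[4] add  r6, r4, #27 → r6=0x95
body[5] add  r4, r4, r5 → r4=0xab
body[6] mov  r4, r5 → r4=0x31
epilogue: pop r3=0x5f, sp=0x7e
epilogue: pop r2=0xc3, sp=0x7f
epilogue: pop r0=0xf2, sp=0x80
r2 is callee-saved → restored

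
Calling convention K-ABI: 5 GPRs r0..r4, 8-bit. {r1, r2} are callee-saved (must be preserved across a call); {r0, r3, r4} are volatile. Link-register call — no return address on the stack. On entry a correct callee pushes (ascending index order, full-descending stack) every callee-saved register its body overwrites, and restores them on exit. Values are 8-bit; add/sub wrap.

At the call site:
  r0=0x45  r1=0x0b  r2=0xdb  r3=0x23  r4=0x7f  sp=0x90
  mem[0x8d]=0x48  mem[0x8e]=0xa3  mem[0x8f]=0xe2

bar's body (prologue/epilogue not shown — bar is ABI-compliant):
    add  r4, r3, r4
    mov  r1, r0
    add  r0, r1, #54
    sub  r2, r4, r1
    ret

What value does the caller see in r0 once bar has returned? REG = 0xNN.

REG = 0x7b

prologue: push r1 → mem[0x8f]=0x0b, sp=0x8f
prologue: push r2 → mem[0x8e]=0xdb, sp=0x8e
body[0] add  r4, r3, r4 → r4=0xa2
body[1] mov  r1, r0 → r1=0x45
body[2] add  r0, r1, #54 → r0=0x7b
body[3] sub  r2, r4, r1 → r2=0x5d
epilogue: pop r2=0xdb, sp=0x8f
epilogue: pop r1=0x0b, sp=0x90
r0 is caller-saved → body value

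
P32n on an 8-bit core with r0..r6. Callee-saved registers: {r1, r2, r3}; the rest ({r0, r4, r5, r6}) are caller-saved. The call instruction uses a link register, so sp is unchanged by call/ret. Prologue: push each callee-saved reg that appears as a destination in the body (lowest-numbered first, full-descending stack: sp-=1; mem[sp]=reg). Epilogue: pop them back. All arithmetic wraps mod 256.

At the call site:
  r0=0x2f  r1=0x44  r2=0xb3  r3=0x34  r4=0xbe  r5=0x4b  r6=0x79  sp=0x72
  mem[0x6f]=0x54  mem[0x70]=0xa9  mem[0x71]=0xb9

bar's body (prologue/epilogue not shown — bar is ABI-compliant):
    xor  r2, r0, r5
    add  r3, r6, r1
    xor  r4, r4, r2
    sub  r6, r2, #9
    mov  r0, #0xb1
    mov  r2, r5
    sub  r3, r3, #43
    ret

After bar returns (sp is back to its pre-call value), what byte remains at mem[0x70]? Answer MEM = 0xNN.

MEM = 0x34

prologue: push r2 -> mem[0x71]=0xb3, sp=0x71
prologue: push r3 -> mem[0x70]=0x34, sp=0x70
body[0] xor  r2, r0, r5 -> r2=0x64
body[1] add  r3, r6, r1 -> r3=0xbd
body[2] xor  r4, r4, r2 -> r4=0xda
body[3] sub  r6, r2, #9 -> r6=0x5b
body[4] mov  r0, #0xb1 -> r0=0xb1
body[5] mov  r2, r5 -> r2=0x4b
body[6] sub  r3, r3, #43 -> r3=0x92
epilogue: pop r3=0x34, sp=0x71
epilogue: pop r2=0xb3, sp=0x72
prologue pushed ['r2', 'r3'] at ['0x71', '0x70']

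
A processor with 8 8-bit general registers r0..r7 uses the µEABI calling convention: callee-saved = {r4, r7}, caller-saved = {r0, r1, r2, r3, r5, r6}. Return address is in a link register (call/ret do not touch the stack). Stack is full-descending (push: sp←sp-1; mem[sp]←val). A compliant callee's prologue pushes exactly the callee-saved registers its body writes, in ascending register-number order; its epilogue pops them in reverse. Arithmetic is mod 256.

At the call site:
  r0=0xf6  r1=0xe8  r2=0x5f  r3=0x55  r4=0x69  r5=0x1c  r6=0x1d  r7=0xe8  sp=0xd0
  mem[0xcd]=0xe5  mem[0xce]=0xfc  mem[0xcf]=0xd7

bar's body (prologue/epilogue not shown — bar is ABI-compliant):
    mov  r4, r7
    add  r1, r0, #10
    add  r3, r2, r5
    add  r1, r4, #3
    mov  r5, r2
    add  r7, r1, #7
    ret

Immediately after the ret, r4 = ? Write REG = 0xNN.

prologue: push r4 -> mem[0xcf]=0x69, sp=0xcf
prologue: push r7 -> mem[0xce]=0xe8, sp=0xce
body[0] mov  r4, r7 -> r4=0xe8
body[1] add  r1, r0, #10 -> r1=0x00
body[2] add  r3, r2, r5 -> r3=0x7b
body[3] add  r1, r4, #3 -> r1=0xeb
body[4] mov  r5, r2 -> r5=0x5f
body[5] add  r7, r1, #7 -> r7=0xf2
epilogue: pop r7=0xe8, sp=0xcf
epilogue: pop r4=0x69, sp=0xd0
r4 is callee-saved -> restored

REG = 0x69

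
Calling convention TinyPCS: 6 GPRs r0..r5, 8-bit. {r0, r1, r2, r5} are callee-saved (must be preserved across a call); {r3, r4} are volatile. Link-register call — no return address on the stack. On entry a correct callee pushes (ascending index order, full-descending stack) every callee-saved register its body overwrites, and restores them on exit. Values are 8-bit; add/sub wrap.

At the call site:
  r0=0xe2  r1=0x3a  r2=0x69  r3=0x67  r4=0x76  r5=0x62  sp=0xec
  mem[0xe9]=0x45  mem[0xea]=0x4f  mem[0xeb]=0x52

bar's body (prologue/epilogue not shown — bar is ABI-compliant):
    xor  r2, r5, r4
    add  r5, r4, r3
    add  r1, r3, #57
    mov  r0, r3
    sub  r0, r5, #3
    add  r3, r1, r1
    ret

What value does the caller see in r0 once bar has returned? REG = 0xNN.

prologue: push r0 -> mem[0xeb]=0xe2, sp=0xeb
prologue: push r1 -> mem[0xea]=0x3a, sp=0xea
prologue: push r2 -> mem[0xe9]=0x69, sp=0xe9
prologue: push r5 -> mem[0xe8]=0x62, sp=0xe8
body[0] xor  r2, r5, r4 -> r2=0x14
body[1] add  r5, r4, r3 -> r5=0xdd
body[2] add  r1, r3, #57 -> r1=0xa0
body[3] mov  r0, r3 -> r0=0x67
body[4] sub  r0, r5, #3 -> r0=0xda
body[5] add  r3, r1, r1 -> r3=0x40
epilogue: pop r5=0x62, sp=0xe9
epilogue: pop r2=0x69, sp=0xea
epilogue: pop r1=0x3a, sp=0xeb
epilogue: pop r0=0xe2, sp=0xec
r0 is callee-saved -> restored

REG = 0xe2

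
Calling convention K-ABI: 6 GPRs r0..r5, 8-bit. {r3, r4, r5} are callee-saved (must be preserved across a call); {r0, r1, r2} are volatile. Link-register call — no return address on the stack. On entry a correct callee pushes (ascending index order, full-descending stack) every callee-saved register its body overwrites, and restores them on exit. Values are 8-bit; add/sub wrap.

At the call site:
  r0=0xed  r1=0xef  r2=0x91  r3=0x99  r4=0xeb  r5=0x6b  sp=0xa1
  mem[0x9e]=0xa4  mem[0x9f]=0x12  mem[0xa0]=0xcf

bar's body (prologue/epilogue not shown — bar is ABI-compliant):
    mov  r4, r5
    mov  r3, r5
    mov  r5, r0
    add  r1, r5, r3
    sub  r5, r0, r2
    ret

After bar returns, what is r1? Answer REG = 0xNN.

REG = 0x58

prologue: push r3 -> mem[0xa0]=0x99, sp=0xa0
prologue: push r4 -> mem[0x9f]=0xeb, sp=0x9f
prologue: push r5 -> mem[0x9e]=0x6b, sp=0x9e
body[0] mov  r4, r5 -> r4=0x6b
body[1] mov  r3, r5 -> r3=0x6b
body[2] mov  r5, r0 -> r5=0xed
body[3] add  r1, r5, r3 -> r1=0x58
body[4] sub  r5, r0, r2 -> r5=0x5c
epilogue: pop r5=0x6b, sp=0x9f
epilogue: pop r4=0xeb, sp=0xa0
epilogue: pop r3=0x99, sp=0xa1
r1 is caller-saved -> body value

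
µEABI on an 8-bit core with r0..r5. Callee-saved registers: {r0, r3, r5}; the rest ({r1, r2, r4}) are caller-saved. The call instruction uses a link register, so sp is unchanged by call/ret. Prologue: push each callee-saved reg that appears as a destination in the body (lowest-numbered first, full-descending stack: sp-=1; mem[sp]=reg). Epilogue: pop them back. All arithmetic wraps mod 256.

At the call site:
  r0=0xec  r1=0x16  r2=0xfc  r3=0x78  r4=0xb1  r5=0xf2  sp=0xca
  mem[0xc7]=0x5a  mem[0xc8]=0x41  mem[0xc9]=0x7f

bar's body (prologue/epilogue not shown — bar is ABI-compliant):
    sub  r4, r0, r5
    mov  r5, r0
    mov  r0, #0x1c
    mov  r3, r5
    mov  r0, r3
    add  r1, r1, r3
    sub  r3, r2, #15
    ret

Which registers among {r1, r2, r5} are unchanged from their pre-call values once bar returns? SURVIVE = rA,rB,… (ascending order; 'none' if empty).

prologue: push r0 → mem[0xc9]=0xec, sp=0xc9
prologue: push r3 → mem[0xc8]=0x78, sp=0xc8
prologue: push r5 → mem[0xc7]=0xf2, sp=0xc7
body[0] sub  r4, r0, r5 → r4=0xfa
body[1] mov  r5, r0 → r5=0xec
body[2] mov  r0, #0x1c → r0=0x1c
body[3] mov  r3, r5 → r3=0xec
body[4] mov  r0, r3 → r0=0xec
body[5] add  r1, r1, r3 → r1=0x02
body[6] sub  r3, r2, #15 → r3=0xed
epilogue: pop r5=0xf2, sp=0xc8
epilogue: pop r3=0x78, sp=0xc9
epilogue: pop r0=0xec, sp=0xca
r1: caller-saved, written=True
r2: caller-saved, written=False
r5: callee-saved, written=True

SURVIVE = r2,r5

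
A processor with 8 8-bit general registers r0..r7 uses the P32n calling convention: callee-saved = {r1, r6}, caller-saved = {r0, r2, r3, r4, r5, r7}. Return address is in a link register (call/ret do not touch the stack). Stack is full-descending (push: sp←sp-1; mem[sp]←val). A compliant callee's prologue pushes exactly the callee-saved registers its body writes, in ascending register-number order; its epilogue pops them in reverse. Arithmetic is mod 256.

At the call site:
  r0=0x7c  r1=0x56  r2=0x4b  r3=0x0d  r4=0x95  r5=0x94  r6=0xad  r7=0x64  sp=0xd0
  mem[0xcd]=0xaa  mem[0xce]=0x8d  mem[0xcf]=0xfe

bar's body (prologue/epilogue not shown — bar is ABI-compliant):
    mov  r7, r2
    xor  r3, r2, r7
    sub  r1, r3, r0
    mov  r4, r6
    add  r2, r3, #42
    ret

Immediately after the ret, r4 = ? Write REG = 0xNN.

prologue: push r1 → mem[0xcf]=0x56, sp=0xcf
body[0] mov  r7, r2 → r7=0x4b
body[1] xor  r3, r2, r7 → r3=0x00
body[2] sub  r1, r3, r0 → r1=0x84
body[3] mov  r4, r6 → r4=0xad
body[4] add  r2, r3, #42 → r2=0x2a
epilogue: pop r1=0x56, sp=0xd0
r4 is caller-saved → body value

REG = 0xad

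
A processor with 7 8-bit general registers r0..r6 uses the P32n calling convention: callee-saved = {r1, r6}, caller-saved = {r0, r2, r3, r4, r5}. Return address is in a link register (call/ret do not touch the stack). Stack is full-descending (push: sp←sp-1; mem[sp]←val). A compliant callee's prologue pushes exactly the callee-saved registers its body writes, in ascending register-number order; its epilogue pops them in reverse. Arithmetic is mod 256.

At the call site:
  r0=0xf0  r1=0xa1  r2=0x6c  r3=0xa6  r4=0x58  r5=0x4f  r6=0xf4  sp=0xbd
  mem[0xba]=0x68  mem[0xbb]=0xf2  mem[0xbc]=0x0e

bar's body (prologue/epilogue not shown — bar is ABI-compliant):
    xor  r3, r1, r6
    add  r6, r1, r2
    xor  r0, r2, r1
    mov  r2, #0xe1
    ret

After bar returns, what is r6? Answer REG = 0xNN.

REG = 0xf4

prologue: push r6 -> mem[0xbc]=0xf4, sp=0xbc
body[0] xor  r3, r1, r6 -> r3=0x55
body[1] add  r6, r1, r2 -> r6=0x0d
body[2] xor  r0, r2, r1 -> r0=0xcd
body[3] mov  r2, #0xe1 -> r2=0xe1
epilogue: pop r6=0xf4, sp=0xbd
r6 is callee-saved -> restored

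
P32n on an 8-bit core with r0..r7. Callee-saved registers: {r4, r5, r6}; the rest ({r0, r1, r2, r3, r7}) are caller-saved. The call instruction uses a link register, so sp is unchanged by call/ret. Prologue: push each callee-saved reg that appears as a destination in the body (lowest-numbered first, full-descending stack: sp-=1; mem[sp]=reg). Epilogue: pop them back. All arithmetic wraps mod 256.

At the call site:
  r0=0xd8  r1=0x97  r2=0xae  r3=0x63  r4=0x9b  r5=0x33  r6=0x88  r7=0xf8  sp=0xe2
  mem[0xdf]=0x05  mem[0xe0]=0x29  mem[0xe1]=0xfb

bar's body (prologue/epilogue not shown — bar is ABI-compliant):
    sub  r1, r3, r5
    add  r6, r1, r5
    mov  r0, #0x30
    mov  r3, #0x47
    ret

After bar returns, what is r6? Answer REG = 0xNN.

REG = 0x88

prologue: push r6 -> mem[0xe1]=0x88, sp=0xe1
body[0] sub  r1, r3, r5 -> r1=0x30
body[1] add  r6, r1, r5 -> r6=0x63
body[2] mov  r0, #0x30 -> r0=0x30
body[3] mov  r3, #0x47 -> r3=0x47
epilogue: pop r6=0x88, sp=0xe2
r6 is callee-saved -> restored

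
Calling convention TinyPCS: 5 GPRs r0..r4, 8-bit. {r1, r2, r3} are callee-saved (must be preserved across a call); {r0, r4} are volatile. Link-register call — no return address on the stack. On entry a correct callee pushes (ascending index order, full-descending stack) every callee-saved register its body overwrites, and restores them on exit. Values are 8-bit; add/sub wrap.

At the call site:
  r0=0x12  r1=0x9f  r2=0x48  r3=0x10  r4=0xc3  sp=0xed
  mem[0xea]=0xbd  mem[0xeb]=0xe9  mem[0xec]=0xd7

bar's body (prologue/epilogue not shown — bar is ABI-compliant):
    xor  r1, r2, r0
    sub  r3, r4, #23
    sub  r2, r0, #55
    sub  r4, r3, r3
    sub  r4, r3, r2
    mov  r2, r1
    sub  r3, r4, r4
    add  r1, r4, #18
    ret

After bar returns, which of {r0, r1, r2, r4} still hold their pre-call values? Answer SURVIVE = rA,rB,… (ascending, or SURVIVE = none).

SURVIVE = r0,r1,r2

prologue: push r1 → mem[0xec]=0x9f, sp=0xec
prologue: push r2 → mem[0xeb]=0x48, sp=0xeb
prologue: push r3 → mem[0xea]=0x10, sp=0xea
body[0] xor  r1, r2, r0 → r1=0x5a
body[1] sub  r3, r4, #23 → r3=0xac
body[2] sub  r2, r0, #55 → r2=0xdb
body[3] sub  r4, r3, r3 → r4=0x00
body[4] sub  r4, r3, r2 → r4=0xd1
body[5] mov  r2, r1 → r2=0x5a
body[6] sub  r3, r4, r4 → r3=0x00
body[7] add  r1, r4, #18 → r1=0xe3
epilogue: pop r3=0x10, sp=0xeb
epilogue: pop r2=0x48, sp=0xec
epilogue: pop r1=0x9f, sp=0xed
r0: caller-saved, written=False
r1: callee-saved, written=True
r2: callee-saved, written=True
r4: caller-saved, written=True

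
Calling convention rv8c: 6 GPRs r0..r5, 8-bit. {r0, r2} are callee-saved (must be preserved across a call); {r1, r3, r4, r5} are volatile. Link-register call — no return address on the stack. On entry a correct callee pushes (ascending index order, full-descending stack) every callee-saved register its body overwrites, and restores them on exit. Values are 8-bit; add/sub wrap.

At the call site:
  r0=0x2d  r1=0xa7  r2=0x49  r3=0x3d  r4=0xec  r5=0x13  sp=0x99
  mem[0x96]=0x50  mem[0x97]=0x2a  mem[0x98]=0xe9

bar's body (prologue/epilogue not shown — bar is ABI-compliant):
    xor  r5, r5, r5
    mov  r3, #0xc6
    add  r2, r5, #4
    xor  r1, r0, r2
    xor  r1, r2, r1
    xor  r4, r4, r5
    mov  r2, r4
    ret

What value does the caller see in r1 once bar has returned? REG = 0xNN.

prologue: push r2 → mem[0x98]=0x49, sp=0x98
body[0] xor  r5, r5, r5 → r5=0x00
body[1] mov  r3, #0xc6 → r3=0xc6
body[2] add  r2, r5, #4 → r2=0x04
body[3] xor  r1, r0, r2 → r1=0x29
body[4] xor  r1, r2, r1 → r1=0x2d
body[5] xor  r4, r4, r5 → r4=0xec
body[6] mov  r2, r4 → r2=0xec
epilogue: pop r2=0x49, sp=0x99
r1 is caller-saved → body value

REG = 0x2d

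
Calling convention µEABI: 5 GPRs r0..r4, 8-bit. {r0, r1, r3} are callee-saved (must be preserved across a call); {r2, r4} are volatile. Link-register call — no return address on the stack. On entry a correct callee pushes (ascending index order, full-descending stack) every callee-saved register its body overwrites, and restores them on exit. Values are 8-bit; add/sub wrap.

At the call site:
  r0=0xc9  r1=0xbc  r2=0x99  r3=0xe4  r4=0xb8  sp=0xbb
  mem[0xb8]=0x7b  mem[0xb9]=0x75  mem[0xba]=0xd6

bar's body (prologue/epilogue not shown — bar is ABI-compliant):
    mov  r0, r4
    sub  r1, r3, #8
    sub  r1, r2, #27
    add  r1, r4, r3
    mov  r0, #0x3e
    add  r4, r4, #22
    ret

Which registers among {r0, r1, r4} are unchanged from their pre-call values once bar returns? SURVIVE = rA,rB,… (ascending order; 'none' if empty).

prologue: push r0 → mem[0xba]=0xc9, sp=0xba
prologue: push r1 → mem[0xb9]=0xbc, sp=0xb9
body[0] mov  r0, r4 → r0=0xb8
body[1] sub  r1, r3, #8 → r1=0xdc
body[2] sub  r1, r2, #27 → r1=0x7e
body[3] add  r1, r4, r3 → r1=0x9c
body[4] mov  r0, #0x3e → r0=0x3e
body[5] add  r4, r4, #22 → r4=0xce
epilogue: pop r1=0xbc, sp=0xba
epilogue: pop r0=0xc9, sp=0xbb
r0: callee-saved, written=True
r1: callee-saved, written=True
r4: caller-saved, written=True

SURVIVE = r0,r1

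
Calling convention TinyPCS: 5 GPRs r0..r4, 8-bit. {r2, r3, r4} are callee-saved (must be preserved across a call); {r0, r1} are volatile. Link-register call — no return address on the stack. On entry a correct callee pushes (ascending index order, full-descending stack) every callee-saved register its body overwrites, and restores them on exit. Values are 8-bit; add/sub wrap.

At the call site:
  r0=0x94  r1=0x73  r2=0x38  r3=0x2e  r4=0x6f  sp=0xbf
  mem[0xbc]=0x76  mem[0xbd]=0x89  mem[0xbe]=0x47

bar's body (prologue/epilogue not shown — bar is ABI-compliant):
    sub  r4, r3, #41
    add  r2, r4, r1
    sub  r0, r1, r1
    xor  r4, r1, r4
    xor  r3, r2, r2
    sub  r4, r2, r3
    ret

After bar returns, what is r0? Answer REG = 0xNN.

prologue: push r2 -> mem[0xbe]=0x38, sp=0xbe
prologue: push r3 -> mem[0xbd]=0x2e, sp=0xbd
prologue: push r4 -> mem[0xbc]=0x6f, sp=0xbc
body[0] sub  r4, r3, #41 -> r4=0x05
body[1] add  r2, r4, r1 -> r2=0x78
body[2] sub  r0, r1, r1 -> r0=0x00
body[3] xor  r4, r1, r4 -> r4=0x76
body[4] xor  r3, r2, r2 -> r3=0x00
body[5] sub  r4, r2, r3 -> r4=0x78
epilogue: pop r4=0x6f, sp=0xbd
epilogue: pop r3=0x2e, sp=0xbe
epilogue: pop r2=0x38, sp=0xbf
r0 is caller-saved -> body value

REG = 0x00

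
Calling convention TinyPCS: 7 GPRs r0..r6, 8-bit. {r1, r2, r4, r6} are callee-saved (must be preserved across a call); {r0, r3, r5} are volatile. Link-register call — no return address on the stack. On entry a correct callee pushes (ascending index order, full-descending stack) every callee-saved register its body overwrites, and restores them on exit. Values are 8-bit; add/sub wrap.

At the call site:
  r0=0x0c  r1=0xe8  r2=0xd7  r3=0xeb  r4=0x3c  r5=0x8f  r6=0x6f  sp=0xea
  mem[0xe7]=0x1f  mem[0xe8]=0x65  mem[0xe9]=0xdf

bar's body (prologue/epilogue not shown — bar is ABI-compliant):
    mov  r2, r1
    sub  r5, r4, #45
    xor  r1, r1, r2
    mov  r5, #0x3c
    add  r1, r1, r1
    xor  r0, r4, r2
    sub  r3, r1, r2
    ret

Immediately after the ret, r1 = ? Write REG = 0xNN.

REG = 0xe8

prologue: push r1 → mem[0xe9]=0xe8, sp=0xe9
prologue: push r2 → mem[0xe8]=0xd7, sp=0xe8
body[0] mov  r2, r1 → r2=0xe8
body[1] sub  r5, r4, #45 → r5=0x0f
body[2] xor  r1, r1, r2 → r1=0x00
body[3] mov  r5, #0x3c → r5=0x3c
body[4] add  r1, r1, r1 → r1=0x00
body[5] xor  r0, r4, r2 → r0=0xd4
body[6] sub  r3, r1, r2 → r3=0x18
epilogue: pop r2=0xd7, sp=0xe9
epilogue: pop r1=0xe8, sp=0xea
r1 is callee-saved → restored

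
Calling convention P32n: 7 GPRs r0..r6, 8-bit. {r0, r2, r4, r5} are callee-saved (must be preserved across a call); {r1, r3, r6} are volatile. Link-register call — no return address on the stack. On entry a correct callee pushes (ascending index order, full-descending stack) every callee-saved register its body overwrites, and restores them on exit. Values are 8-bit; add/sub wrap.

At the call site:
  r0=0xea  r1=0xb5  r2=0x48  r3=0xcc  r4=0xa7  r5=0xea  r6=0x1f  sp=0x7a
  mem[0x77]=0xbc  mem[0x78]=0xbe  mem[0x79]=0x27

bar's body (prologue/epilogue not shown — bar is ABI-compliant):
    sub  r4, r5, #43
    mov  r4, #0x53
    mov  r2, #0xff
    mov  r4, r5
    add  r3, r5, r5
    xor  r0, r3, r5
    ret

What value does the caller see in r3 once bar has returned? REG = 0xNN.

prologue: push r0 → mem[0x79]=0xea, sp=0x79
prologue: push r2 → mem[0x78]=0x48, sp=0x78
prologue: push r4 → mem[0x77]=0xa7, sp=0x77
body[0] sub  r4, r5, #43 → r4=0xbf
body[1] mov  r4, #0x53 → r4=0x53
body[2] mov  r2, #0xff → r2=0xff
body[3] mov  r4, r5 → r4=0xea
body[4] add  r3, r5, r5 → r3=0xd4
body[5] xor  r0, r3, r5 → r0=0x3e
epilogue: pop r4=0xa7, sp=0x78
epilogue: pop r2=0x48, sp=0x79
epilogue: pop r0=0xea, sp=0x7a
r3 is caller-saved → body value

REG = 0xd4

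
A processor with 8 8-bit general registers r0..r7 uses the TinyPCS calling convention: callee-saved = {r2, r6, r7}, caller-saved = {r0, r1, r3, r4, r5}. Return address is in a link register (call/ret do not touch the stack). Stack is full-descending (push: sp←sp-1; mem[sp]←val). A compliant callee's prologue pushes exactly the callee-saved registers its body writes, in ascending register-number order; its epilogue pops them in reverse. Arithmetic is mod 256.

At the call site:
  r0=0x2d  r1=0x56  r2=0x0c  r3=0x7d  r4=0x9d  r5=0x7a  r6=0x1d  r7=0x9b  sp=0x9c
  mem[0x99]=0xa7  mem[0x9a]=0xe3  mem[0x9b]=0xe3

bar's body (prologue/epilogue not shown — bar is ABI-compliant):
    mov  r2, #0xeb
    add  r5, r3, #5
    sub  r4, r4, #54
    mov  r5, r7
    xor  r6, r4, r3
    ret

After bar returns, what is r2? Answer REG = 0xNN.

prologue: push r2 -> mem[0x9b]=0x0c, sp=0x9b
prologue: push r6 -> mem[0x9a]=0x1d, sp=0x9a
body[0] mov  r2, #0xeb -> r2=0xeb
body[1] add  r5, r3, #5 -> r5=0x82
body[2] sub  r4, r4, #54 -> r4=0x67
body[3] mov  r5, r7 -> r5=0x9b
body[4] xor  r6, r4, r3 -> r6=0x1a
epilogue: pop r6=0x1d, sp=0x9b
epilogue: pop r2=0x0c, sp=0x9c
r2 is callee-saved -> restored

REG = 0x0c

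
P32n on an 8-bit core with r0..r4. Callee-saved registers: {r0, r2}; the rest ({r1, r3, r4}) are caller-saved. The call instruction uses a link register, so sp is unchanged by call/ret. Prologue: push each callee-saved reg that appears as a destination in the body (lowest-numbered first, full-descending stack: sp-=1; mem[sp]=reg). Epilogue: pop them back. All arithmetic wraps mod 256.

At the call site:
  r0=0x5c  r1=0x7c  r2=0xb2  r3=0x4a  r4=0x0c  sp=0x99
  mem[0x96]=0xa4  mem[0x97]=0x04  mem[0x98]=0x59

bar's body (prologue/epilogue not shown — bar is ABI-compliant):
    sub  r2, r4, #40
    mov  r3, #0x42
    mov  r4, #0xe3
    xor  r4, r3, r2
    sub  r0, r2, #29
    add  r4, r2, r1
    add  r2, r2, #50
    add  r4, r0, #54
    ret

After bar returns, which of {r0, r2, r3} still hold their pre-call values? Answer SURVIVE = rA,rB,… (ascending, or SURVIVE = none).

prologue: push r0 → mem[0x98]=0x5c, sp=0x98
prologue: push r2 → mem[0x97]=0xb2, sp=0x97
body[0] sub  r2, r4, #40 → r2=0xe4
body[1] mov  r3, #0x42 → r3=0x42
body[2] mov  r4, #0xe3 → r4=0xe3
body[3] xor  r4, r3, r2 → r4=0xa6
body[4] sub  r0, r2, #29 → r0=0xc7
body[5] add  r4, r2, r1 → r4=0x60
body[6] add  r2, r2, #50 → r2=0x16
body[7] add  r4, r0, #54 → r4=0xfd
epilogue: pop r2=0xb2, sp=0x98
epilogue: pop r0=0x5c, sp=0x99
r0: callee-saved, written=True
r2: callee-saved, written=True
r3: caller-saved, written=True

SURVIVE = r0,r2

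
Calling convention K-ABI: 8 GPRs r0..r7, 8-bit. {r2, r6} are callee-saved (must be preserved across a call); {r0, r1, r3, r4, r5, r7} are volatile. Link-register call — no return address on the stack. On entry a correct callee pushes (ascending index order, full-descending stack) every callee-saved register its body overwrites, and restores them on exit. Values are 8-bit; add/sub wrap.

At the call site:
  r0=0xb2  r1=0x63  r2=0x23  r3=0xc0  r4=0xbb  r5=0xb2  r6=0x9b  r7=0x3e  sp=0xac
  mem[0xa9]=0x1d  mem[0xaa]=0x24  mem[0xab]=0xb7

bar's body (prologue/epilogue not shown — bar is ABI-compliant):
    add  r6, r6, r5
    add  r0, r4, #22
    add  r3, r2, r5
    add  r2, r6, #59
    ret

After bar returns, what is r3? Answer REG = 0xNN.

REG = 0xd5

prologue: push r2 -> mem[0xab]=0x23, sp=0xab
prologue: push r6 -> mem[0xaa]=0x9b, sp=0xaa
body[0] add  r6, r6, r5 -> r6=0x4d
body[1] add  r0, r4, #22 -> r0=0xd1
body[2] add  r3, r2, r5 -> r3=0xd5
body[3] add  r2, r6, #59 -> r2=0x88
epilogue: pop r6=0x9b, sp=0xab
epilogue: pop r2=0x23, sp=0xac
r3 is caller-saved -> body value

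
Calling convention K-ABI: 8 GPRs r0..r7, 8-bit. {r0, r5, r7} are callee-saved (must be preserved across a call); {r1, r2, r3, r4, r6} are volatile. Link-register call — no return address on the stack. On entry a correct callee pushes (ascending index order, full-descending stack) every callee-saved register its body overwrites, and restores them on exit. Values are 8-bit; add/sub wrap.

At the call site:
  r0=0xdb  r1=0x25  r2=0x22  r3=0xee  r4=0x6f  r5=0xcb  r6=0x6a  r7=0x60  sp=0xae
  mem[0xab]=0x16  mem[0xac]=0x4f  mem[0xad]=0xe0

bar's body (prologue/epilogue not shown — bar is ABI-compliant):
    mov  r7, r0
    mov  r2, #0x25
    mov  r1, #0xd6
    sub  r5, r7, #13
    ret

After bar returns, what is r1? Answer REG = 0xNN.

prologue: push r5 → mem[0xad]=0xcb, sp=0xad
prologue: push r7 → mem[0xac]=0x60, sp=0xac
body[0] mov  r7, r0 → r7=0xdb
body[1] mov  r2, #0x25 → r2=0x25
body[2] mov  r1, #0xd6 → r1=0xd6
body[3] sub  r5, r7, #13 → r5=0xce
epilogue: pop r7=0x60, sp=0xad
epilogue: pop r5=0xcb, sp=0xae
r1 is caller-saved → body value

REG = 0xd6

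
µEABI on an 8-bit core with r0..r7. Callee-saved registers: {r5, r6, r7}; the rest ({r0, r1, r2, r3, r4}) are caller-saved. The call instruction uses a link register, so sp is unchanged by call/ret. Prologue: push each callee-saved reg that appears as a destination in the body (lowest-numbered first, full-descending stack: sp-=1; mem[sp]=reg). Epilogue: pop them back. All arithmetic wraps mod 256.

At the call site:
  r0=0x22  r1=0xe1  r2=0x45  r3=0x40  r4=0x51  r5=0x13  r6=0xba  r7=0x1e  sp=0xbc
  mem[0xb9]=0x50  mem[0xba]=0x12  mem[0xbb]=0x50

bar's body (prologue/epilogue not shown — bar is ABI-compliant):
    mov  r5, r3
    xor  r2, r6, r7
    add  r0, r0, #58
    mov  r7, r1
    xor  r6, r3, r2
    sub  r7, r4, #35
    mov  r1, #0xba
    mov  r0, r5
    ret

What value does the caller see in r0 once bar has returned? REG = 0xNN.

prologue: push r5 -> mem[0xbb]=0x13, sp=0xbb
prologue: push r6 -> mem[0xba]=0xba, sp=0xba
prologue: push r7 -> mem[0xb9]=0x1e, sp=0xb9
body[0] mov  r5, r3 -> r5=0x40
body[1] xor  r2, r6, r7 -> r2=0xa4
body[2] add  r0, r0, #58 -> r0=0x5c
body[3] mov  r7, r1 -> r7=0xe1
body[4] xor  r6, r3, r2 -> r6=0xe4
body[5] sub  r7, r4, #35 -> r7=0x2e
body[6] mov  r1, #0xba -> r1=0xba
body[7] mov  r0, r5 -> r0=0x40
epilogue: pop r7=0x1e, sp=0xba
epilogue: pop r6=0xba, sp=0xbb
epilogue: pop r5=0x13, sp=0xbc
r0 is caller-saved -> body value

REG = 0x40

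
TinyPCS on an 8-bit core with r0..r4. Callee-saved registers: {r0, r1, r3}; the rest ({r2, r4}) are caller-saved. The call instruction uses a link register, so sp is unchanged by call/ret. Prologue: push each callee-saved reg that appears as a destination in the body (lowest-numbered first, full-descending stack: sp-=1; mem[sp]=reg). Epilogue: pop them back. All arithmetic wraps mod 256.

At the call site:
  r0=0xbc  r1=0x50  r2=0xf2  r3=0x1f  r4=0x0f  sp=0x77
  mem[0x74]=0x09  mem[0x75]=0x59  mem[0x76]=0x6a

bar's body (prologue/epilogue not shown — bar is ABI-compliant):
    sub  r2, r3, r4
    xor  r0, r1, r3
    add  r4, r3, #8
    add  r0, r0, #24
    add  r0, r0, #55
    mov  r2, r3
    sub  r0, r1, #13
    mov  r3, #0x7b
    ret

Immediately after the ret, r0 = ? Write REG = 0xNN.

REG = 0xbc

prologue: push r0 → mem[0x76]=0xbc, sp=0x76
prologue: push r3 → mem[0x75]=0x1f, sp=0x75
body[0] sub  r2, r3, r4 → r2=0x10
body[1] xor  r0, r1, r3 → r0=0x4f
body[2] add  r4, r3, #8 → r4=0x27
body[3] add  r0, r0, #24 → r0=0x67
body[4] add  r0, r0, #55 → r0=0x9e
body[5] mov  r2, r3 → r2=0x1f
body[6] sub  r0, r1, #13 → r0=0x43
body[7] mov  r3, #0x7b → r3=0x7b
epilogue: pop r3=0x1f, sp=0x76
epilogue: pop r0=0xbc, sp=0x77
r0 is callee-saved → restored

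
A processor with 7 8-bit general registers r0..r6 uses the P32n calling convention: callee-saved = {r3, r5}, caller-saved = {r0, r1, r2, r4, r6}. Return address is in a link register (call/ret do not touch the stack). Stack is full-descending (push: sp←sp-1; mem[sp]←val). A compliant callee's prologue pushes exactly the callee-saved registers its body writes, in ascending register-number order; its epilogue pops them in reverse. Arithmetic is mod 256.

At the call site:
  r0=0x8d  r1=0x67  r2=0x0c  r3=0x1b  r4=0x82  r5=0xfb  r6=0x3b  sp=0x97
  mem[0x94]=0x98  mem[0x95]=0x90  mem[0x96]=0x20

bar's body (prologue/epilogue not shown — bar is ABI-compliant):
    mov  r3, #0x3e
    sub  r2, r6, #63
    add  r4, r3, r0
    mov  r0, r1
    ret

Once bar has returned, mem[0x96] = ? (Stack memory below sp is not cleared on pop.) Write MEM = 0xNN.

prologue: push r3 → mem[0x96]=0x1b, sp=0x96
body[0] mov  r3, #0x3e → r3=0x3e
body[1] sub  r2, r6, #63 → r2=0xfc
body[2] add  r4, r3, r0 → r4=0xcb
body[3] mov  r0, r1 → r0=0x67
epilogue: pop r3=0x1b, sp=0x97
prologue pushed ['r3'] at ['0x96']

MEM = 0x1b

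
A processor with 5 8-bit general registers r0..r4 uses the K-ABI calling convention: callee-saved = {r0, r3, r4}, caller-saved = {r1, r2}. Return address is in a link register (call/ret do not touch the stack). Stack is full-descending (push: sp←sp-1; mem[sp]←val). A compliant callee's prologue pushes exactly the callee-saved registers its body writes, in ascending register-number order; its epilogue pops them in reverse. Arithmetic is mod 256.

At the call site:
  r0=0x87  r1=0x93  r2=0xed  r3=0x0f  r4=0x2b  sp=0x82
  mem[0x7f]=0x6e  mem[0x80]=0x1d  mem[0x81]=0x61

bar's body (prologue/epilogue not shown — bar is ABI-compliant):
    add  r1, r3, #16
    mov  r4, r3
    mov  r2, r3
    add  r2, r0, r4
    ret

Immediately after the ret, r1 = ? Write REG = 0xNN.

prologue: push r4 → mem[0x81]=0x2b, sp=0x81
body[0] add  r1, r3, #16 → r1=0x1f
body[1] mov  r4, r3 → r4=0x0f
body[2] mov  r2, r3 → r2=0x0f
body[3] add  r2, r0, r4 → r2=0x96
epilogue: pop r4=0x2b, sp=0x82
r1 is caller-saved → body value

REG = 0x1f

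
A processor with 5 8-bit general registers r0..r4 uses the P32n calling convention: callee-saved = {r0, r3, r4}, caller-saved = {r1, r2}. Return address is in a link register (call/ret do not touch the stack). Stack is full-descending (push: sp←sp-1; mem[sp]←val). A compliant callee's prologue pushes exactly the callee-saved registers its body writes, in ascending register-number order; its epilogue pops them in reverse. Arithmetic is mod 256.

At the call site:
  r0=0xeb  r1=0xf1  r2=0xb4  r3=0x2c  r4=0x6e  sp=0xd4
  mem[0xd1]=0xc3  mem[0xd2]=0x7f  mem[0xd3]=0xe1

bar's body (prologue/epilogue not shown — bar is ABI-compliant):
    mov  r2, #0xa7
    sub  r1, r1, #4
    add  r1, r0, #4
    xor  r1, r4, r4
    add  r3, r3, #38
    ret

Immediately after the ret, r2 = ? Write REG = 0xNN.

REG = 0xa7

prologue: push r3 -> mem[0xd3]=0x2c, sp=0xd3
body[0] mov  r2, #0xa7 -> r2=0xa7
body[1] sub  r1, r1, #4 -> r1=0xed
body[2] add  r1, r0, #4 -> r1=0xef
body[3] xor  r1, r4, r4 -> r1=0x00
body[4] add  r3, r3, #38 -> r3=0x52
epilogue: pop r3=0x2c, sp=0xd4
r2 is caller-saved -> body value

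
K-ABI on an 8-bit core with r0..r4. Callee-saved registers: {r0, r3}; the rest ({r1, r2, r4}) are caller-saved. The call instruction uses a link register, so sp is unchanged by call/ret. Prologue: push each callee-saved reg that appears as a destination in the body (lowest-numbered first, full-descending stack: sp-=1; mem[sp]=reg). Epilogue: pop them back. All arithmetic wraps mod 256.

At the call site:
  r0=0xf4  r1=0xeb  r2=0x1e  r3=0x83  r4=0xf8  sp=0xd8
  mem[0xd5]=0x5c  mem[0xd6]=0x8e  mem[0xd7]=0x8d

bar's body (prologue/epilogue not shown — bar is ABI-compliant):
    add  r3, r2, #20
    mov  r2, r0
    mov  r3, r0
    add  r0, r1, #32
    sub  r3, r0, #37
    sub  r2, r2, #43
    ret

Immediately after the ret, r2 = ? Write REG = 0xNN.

REG = 0xc9

prologue: push r0 → mem[0xd7]=0xf4, sp=0xd7
prologue: push r3 → mem[0xd6]=0x83, sp=0xd6
body[0] add  r3, r2, #20 → r3=0x32
body[1] mov  r2, r0 → r2=0xf4
body[2] mov  r3, r0 → r3=0xf4
body[3] add  r0, r1, #32 → r0=0x0b
body[4] sub  r3, r0, #37 → r3=0xe6
body[5] sub  r2, r2, #43 → r2=0xc9
epilogue: pop r3=0x83, sp=0xd7
epilogue: pop r0=0xf4, sp=0xd8
r2 is caller-saved → body value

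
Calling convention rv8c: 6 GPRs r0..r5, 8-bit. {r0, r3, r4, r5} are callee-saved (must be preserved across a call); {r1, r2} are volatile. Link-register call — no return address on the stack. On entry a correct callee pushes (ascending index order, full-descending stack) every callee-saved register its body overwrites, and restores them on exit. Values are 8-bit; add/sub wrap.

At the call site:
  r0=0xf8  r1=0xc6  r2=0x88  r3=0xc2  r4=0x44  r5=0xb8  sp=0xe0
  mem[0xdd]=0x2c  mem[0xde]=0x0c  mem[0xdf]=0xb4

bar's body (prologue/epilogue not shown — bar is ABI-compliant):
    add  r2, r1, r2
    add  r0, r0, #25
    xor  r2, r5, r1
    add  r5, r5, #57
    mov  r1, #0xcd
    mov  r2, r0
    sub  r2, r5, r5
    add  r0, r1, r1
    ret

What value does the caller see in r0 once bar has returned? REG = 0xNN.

REG = 0xf8

prologue: push r0 → mem[0xdf]=0xf8, sp=0xdf
prologue: push r5 → mem[0xde]=0xb8, sp=0xde
body[0] add  r2, r1, r2 → r2=0x4e
body[1] add  r0, r0, #25 → r0=0x11
body[2] xor  r2, r5, r1 → r2=0x7e
body[3] add  r5, r5, #57 → r5=0xf1
body[4] mov  r1, #0xcd → r1=0xcd
body[5] mov  r2, r0 → r2=0x11
body[6] sub  r2, r5, r5 → r2=0x00
body[7] add  r0, r1, r1 → r0=0x9a
epilogue: pop r5=0xb8, sp=0xdf
epilogue: pop r0=0xf8, sp=0xe0
r0 is callee-saved → restored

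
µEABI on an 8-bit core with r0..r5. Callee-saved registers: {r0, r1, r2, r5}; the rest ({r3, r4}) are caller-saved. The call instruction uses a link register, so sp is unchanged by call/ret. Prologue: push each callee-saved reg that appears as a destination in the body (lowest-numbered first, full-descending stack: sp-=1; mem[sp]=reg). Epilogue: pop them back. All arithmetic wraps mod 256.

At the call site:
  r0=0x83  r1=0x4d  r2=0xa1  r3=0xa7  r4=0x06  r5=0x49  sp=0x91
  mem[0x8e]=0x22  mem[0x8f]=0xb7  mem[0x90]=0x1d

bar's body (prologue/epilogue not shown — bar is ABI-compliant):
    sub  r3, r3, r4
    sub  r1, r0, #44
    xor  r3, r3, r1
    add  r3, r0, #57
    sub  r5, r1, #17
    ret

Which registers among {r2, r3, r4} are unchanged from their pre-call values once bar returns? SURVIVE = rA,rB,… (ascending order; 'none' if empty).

SURVIVE = r2,r4

prologue: push r1 → mem[0x90]=0x4d, sp=0x90
prologue: push r5 → mem[0x8f]=0x49, sp=0x8f
body[0] sub  r3, r3, r4 → r3=0xa1
body[1] sub  r1, r0, #44 → r1=0x57
body[2] xor  r3, r3, r1 → r3=0xf6
body[3] add  r3, r0, #57 → r3=0xbc
body[4] sub  r5, r1, #17 → r5=0x46
epilogue: pop r5=0x49, sp=0x90
epilogue: pop r1=0x4d, sp=0x91
r2: callee-saved, written=False
r3: caller-saved, written=True
r4: caller-saved, written=False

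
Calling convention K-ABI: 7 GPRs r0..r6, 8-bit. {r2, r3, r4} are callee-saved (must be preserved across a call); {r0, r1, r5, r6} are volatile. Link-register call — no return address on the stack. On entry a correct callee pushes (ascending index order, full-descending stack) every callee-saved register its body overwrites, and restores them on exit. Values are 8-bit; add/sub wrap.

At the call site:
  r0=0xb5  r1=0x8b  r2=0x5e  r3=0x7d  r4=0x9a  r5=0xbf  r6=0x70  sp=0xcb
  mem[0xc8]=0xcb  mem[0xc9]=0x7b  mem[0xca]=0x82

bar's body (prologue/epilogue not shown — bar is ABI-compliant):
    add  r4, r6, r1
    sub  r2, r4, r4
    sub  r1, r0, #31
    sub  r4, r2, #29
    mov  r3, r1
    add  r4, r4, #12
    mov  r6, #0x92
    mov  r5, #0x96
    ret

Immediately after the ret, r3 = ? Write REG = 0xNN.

prologue: push r2 -> mem[0xca]=0x5e, sp=0xca
prologue: push r3 -> mem[0xc9]=0x7d, sp=0xc9
prologue: push r4 -> mem[0xc8]=0x9a, sp=0xc8
body[0] add  r4, r6, r1 -> r4=0xfb
body[1] sub  r2, r4, r4 -> r2=0x00
body[2] sub  r1, r0, #31 -> r1=0x96
body[3] sub  r4, r2, #29 -> r4=0xe3
body[4] mov  r3, r1 -> r3=0x96
body[5] add  r4, r4, #12 -> r4=0xef
body[6] mov  r6, #0x92 -> r6=0x92
body[7] mov  r5, #0x96 -> r5=0x96
epilogue: pop r4=0x9a, sp=0xc9
epilogue: pop r3=0x7d, sp=0xca
epilogue: pop r2=0x5e, sp=0xcb
r3 is callee-saved -> restored

REG = 0x7d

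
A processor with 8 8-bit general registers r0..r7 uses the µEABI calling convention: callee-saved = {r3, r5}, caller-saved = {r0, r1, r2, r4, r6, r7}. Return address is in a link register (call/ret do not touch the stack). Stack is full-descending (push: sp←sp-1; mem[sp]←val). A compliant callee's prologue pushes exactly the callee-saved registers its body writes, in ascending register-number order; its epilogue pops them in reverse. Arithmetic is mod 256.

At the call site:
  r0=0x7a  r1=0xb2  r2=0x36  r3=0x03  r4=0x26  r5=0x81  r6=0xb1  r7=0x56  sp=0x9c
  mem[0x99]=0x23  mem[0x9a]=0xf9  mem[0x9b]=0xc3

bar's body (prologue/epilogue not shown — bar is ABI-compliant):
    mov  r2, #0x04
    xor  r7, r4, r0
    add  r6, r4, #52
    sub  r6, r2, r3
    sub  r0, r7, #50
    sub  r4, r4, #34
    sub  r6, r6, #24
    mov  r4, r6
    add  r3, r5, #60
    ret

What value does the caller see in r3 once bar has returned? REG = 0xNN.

prologue: push r3 → mem[0x9b]=0x03, sp=0x9b
body[0] mov  r2, #0x04 → r2=0x04
body[1] xor  r7, r4, r0 → r7=0x5c
body[2] add  r6, r4, #52 → r6=0x5a
body[3] sub  r6, r2, r3 → r6=0x01
body[4] sub  r0, r7, #50 → r0=0x2a
body[5] sub  r4, r4, #34 → r4=0x04
body[6] sub  r6, r6, #24 → r6=0xe9
body[7] mov  r4, r6 → r4=0xe9
body[8] add  r3, r5, #60 → r3=0xbd
epilogue: pop r3=0x03, sp=0x9c
r3 is callee-saved → restored

REG = 0x03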